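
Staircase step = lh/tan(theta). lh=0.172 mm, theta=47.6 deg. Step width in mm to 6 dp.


step = 0.172 / tan(47.6) = 0.157058 mm


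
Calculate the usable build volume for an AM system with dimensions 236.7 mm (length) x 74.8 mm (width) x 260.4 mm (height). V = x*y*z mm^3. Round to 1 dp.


V = 236.7 * 74.8 * 260.4 = 4610423.7 mm^3


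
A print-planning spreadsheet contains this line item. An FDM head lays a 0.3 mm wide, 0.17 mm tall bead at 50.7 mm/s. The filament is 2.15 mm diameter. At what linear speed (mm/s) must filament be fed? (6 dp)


Q = 0.3 * 0.17 * 50.7 = 2.5857 mm^3/s
A_fil = pi*(2.15/2)^2 = 3.63050301 mm^2
v_feed = 2.5857 / 3.63050301 = 0.712215 mm/s


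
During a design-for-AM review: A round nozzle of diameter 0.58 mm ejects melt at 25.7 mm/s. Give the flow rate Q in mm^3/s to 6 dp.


A = pi*(0.58/2)^2 = 0.26420794 mm^2
Q = 0.26420794 * 25.7 = 6.790144 mm^3/s


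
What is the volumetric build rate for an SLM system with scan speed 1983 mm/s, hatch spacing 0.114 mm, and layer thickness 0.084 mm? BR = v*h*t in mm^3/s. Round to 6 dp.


Rate = 1983 * 0.114 * 0.084 = 18.989208 mm^3/s


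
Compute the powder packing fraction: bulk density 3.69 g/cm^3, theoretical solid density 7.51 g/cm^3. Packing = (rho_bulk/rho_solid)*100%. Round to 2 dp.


Packing = (3.69/7.51)*100 = 49.13 %


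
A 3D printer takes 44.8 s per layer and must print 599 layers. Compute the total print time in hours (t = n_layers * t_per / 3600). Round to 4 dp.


t = 599 * 44.8 / 3600 = 7.4542 hrs


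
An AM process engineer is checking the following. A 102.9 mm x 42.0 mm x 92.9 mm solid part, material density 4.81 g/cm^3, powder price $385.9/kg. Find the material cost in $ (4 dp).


V = 102.9 * 42.0 * 92.9 = 401495.22 mm^3 = 401.49522 cm^3
Mass = 401.49522 * 4.81 / 1000 = 1.93119201 kg
Cost = 1.93119201 * 385.9 = 745.247 $


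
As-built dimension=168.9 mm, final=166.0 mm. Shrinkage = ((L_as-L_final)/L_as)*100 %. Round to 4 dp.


Shrinkage = ((168.9-166.0)/168.9)*100 = 1.717 %


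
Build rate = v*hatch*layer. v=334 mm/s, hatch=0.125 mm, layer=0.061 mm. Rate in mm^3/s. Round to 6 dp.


Rate = 334 * 0.125 * 0.061 = 2.54675 mm^3/s


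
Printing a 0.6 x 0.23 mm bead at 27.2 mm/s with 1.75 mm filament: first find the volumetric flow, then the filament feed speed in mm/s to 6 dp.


Q = 0.6 * 0.23 * 27.2 = 3.7536 mm^3/s
A_fil = pi*(1.75/2)^2 = 2.40528188 mm^2
v_feed = 3.7536 / 2.40528188 = 1.560566 mm/s


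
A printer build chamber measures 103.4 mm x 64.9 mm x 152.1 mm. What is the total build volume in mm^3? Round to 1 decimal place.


V = 103.4 * 64.9 * 152.1 = 1020691.4 mm^3


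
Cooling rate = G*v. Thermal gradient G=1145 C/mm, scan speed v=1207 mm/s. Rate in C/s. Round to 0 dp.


CR = 1145 * 1207 = 1382015 C/s


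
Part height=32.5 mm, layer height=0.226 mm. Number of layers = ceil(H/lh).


Layers = ceil(32.5/0.226) = 144


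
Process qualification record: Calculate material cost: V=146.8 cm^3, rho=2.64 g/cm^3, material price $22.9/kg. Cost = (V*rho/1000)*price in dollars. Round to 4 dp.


Mass = 146.8*2.64/1000 = 0.387552 kg
Cost = 0.387552 * 22.9 = 8.8749 $


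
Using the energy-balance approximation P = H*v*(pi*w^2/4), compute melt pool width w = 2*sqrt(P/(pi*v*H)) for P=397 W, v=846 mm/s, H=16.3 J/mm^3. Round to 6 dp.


w = 2*sqrt(397/(pi*846*16.3)) = 0.191457 mm


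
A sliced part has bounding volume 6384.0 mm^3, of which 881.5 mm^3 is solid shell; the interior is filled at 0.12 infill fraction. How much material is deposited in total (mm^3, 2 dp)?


V_infill = (6384.0 - 881.5) * 0.12 = 660.3
V_total = 881.5 + 660.3 = 1541.8 mm^3


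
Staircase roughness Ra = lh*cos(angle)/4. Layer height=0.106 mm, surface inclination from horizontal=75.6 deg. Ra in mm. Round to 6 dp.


Ra = 0.106 * cos(75.6) / 4 = 0.00659 mm


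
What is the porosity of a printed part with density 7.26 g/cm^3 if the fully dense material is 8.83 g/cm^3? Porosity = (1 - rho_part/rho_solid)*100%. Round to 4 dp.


Porosity = (1-7.26/8.83)*100 = 17.7803 %


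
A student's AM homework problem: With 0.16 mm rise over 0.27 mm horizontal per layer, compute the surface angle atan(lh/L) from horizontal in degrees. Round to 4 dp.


angle = atan(0.16/0.27) = 30.6507 degrees


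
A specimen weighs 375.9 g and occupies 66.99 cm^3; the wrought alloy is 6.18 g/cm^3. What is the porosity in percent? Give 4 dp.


rho_part = 375.9 / 66.99 = 5.61128527 g/cm^3
Porosity = (1 - 5.61128527/6.18)*100 = 9.2025 %


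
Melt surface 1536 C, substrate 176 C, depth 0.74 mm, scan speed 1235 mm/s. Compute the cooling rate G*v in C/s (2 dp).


G = (1536-176)/0.74 = 1837.83783784 C/mm
CR = 1837.83783784 * 1235 = 2269729.73 C/s


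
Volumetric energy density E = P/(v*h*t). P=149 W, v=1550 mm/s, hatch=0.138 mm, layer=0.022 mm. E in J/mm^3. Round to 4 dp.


E = 149 / (1550*0.138*0.022) = 31.6631 J/mm^3


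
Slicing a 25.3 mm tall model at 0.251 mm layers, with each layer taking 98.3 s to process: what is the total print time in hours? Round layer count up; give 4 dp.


Layers = ceil(25.3/0.251) = 101
t = 101 * 98.3 / 3600 = 2.7579 hrs


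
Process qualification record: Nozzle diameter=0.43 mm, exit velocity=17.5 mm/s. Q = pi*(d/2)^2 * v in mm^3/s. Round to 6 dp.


A = pi*(0.43/2)^2 = 0.14522012 mm^2
Q = 0.14522012 * 17.5 = 2.541352 mm^3/s


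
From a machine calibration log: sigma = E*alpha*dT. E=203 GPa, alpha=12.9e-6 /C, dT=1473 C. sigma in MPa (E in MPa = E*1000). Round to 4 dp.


sigma = 203*1000 * 12.9e-6 * 1473 = 3857.3451 MPa


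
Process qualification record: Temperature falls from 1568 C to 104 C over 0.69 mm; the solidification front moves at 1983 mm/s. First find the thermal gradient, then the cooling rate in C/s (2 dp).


G = (1568-104)/0.69 = 2121.73913043 C/mm
CR = 2121.73913043 * 1983 = 4207408.7 C/s


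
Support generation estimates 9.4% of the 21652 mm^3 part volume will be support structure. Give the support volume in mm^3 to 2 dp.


V_support = 21652 * 0.094 = 2035.29 mm^3


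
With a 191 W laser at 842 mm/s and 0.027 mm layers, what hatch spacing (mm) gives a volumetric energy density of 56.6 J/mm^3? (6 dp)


h = 191 / (56.6*842*0.027) = 0.148437 mm


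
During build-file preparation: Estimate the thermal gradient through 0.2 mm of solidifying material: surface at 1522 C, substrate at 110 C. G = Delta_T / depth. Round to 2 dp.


G = (1522-110)/0.2 = 7060.0 C/mm


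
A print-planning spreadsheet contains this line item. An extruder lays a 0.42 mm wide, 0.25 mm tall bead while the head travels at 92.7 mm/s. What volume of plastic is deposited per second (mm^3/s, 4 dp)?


Rate = 0.42 * 0.25 * 92.7 = 9.7335 mm^3/s


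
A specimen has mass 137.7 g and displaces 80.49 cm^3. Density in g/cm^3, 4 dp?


rho = 137.7 / 80.49 = 1.7108 g/cm^3


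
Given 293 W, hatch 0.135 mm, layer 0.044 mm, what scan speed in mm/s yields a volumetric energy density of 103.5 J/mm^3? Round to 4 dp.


v = 293 / (103.5*0.135*0.044) = 476.5855 mm/s


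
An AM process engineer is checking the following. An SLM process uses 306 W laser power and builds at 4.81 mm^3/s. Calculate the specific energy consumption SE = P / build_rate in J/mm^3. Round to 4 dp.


SE = 306 / 4.81 = 63.6175 J/mm^3


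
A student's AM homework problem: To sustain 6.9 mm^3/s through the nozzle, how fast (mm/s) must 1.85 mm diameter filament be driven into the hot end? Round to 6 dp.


A = pi*(1.85/2)^2 = 2.688025
v = 6.9 / 2.688025 = 2.56694 mm/s


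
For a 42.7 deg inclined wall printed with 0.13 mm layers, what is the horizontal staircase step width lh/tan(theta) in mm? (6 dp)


step = 0.13 / tan(42.7) = 0.14088 mm


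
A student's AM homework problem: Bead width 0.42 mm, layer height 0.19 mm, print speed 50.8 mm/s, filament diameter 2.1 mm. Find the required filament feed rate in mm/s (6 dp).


Q = 0.42 * 0.19 * 50.8 = 4.05384 mm^3/s
A_fil = pi*(2.1/2)^2 = 3.4636059 mm^2
v_feed = 4.05384 / 3.4636059 = 1.17041 mm/s


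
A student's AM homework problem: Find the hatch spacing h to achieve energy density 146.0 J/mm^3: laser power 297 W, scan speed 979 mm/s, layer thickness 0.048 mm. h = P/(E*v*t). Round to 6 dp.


h = 297 / (146.0*979*0.048) = 0.043289 mm


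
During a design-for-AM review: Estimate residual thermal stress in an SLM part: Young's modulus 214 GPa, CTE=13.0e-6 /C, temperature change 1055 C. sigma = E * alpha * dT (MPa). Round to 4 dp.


sigma = 214*1000 * 13.0e-6 * 1055 = 2935.01 MPa


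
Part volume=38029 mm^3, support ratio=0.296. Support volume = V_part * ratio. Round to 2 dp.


V_support = 38029 * 0.296 = 11256.58 mm^3


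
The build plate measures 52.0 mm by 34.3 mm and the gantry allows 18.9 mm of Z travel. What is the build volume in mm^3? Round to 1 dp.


V = 52.0 * 34.3 * 18.9 = 33710.0 mm^3


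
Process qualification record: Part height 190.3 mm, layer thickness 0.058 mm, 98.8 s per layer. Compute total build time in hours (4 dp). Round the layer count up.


Layers = ceil(190.3/0.058) = 3282
t = 3282 * 98.8 / 3600 = 90.0727 hrs


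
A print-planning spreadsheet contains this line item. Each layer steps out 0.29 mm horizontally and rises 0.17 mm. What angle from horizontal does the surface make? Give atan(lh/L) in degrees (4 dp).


angle = atan(0.17/0.29) = 30.3791 degrees


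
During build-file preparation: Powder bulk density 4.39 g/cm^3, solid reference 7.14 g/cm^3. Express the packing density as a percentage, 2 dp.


Packing = (4.39/7.14)*100 = 61.48 %


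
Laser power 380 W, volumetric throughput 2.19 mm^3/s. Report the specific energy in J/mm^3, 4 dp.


SE = 380 / 2.19 = 173.516 J/mm^3


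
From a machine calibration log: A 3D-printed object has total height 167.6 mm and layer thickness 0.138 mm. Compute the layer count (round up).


Layers = ceil(167.6/0.138) = 1215


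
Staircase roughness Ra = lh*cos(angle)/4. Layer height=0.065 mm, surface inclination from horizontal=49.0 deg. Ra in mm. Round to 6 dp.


Ra = 0.065 * cos(49.0) / 4 = 0.010661 mm


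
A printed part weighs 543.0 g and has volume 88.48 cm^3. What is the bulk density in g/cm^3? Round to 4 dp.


rho = 543.0 / 88.48 = 6.137 g/cm^3


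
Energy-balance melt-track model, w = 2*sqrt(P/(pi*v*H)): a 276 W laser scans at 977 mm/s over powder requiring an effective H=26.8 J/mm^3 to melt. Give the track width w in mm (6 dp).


w = 2*sqrt(276/(pi*977*26.8)) = 0.11585 mm


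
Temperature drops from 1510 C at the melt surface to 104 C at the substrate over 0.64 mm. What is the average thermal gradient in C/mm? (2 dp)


G = (1510-104)/0.64 = 2196.88 C/mm


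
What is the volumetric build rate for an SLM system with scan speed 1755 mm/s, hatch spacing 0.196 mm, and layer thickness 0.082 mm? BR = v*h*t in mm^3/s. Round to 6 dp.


Rate = 1755 * 0.196 * 0.082 = 28.20636 mm^3/s


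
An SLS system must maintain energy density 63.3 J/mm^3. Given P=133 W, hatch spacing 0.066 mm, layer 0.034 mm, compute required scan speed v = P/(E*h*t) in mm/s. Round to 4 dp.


v = 133 / (63.3*0.066*0.034) = 936.3217 mm/s


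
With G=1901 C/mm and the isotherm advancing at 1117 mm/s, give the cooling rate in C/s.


CR = 1901 * 1117 = 2123417 C/s


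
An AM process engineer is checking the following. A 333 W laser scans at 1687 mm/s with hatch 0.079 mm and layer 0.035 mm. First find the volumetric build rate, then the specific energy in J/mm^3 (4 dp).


Build rate = 1687 * 0.079 * 0.035 = 4.664555 mm^3/s
SE = 333 / 4.664555 = 71.3894 J/mm^3


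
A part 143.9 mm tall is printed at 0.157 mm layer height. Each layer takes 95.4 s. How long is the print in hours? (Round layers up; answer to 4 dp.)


Layers = ceil(143.9/0.157) = 917
t = 917 * 95.4 / 3600 = 24.3005 hrs


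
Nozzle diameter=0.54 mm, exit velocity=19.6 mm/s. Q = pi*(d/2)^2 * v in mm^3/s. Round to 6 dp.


A = pi*(0.54/2)^2 = 0.2290221 mm^2
Q = 0.2290221 * 19.6 = 4.488833 mm^3/s


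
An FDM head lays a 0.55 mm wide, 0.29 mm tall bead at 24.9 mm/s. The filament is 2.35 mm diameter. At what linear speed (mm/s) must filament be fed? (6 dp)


Q = 0.55 * 0.29 * 24.9 = 3.97155 mm^3/s
A_fil = pi*(2.35/2)^2 = 4.33736136 mm^2
v_feed = 3.97155 / 4.33736136 = 0.91566 mm/s


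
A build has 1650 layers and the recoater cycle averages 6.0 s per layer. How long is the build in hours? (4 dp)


t = 1650 * 6.0 / 3600 = 2.75 hrs


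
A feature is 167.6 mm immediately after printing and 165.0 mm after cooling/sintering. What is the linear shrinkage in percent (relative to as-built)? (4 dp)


Shrinkage = ((167.6-165.0)/167.6)*100 = 1.5513 %


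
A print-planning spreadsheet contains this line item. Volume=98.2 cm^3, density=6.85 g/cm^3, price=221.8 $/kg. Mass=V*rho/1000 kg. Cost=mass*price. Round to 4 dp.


Mass = 98.2*6.85/1000 = 0.67267 kg
Cost = 0.67267 * 221.8 = 149.1982 $


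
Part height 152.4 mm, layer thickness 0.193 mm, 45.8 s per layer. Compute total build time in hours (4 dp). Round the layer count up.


Layers = ceil(152.4/0.193) = 790
t = 790 * 45.8 / 3600 = 10.0506 hrs


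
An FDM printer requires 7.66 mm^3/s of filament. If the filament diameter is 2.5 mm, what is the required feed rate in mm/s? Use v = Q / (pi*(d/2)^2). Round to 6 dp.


A = pi*(2.5/2)^2 = 4.908739
v = 7.66 / 4.908739 = 1.560482 mm/s


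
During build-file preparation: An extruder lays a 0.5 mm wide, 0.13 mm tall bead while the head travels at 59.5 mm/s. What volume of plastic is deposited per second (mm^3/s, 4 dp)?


Rate = 0.5 * 0.13 * 59.5 = 3.8675 mm^3/s


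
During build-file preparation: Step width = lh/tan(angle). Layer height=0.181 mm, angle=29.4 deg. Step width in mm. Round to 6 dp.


step = 0.181 / tan(29.4) = 0.321223 mm


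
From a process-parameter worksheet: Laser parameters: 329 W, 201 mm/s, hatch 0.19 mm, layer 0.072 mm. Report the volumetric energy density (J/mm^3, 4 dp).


E = 329 / (201*0.19*0.072) = 119.6503 J/mm^3


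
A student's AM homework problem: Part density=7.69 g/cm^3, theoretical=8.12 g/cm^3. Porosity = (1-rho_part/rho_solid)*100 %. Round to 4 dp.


Porosity = (1-7.69/8.12)*100 = 5.2956 %


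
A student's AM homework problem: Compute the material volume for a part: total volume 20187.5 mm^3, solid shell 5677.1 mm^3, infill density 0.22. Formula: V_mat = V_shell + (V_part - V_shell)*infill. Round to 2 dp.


V_infill = (20187.5 - 5677.1) * 0.22 = 3192.29
V_total = 5677.1 + 3192.29 = 8869.39 mm^3


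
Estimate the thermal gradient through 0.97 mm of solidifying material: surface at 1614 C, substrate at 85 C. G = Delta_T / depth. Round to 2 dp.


G = (1614-85)/0.97 = 1576.29 C/mm


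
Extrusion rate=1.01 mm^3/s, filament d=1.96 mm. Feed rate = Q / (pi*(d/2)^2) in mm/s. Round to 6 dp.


A = pi*(1.96/2)^2 = 3.017186
v = 1.01 / 3.017186 = 0.334749 mm/s


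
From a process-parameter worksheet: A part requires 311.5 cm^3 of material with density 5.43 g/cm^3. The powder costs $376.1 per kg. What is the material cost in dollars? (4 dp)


Mass = 311.5*5.43/1000 = 1.691445 kg
Cost = 1.691445 * 376.1 = 636.1525 $


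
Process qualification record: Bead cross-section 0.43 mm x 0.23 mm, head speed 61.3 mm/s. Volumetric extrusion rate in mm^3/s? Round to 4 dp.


Rate = 0.43 * 0.23 * 61.3 = 6.0626 mm^3/s


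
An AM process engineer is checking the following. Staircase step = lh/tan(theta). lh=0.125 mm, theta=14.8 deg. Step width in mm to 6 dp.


step = 0.125 / tan(14.8) = 0.473106 mm


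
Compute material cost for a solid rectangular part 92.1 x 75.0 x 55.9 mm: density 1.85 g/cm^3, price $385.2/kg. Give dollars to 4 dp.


V = 92.1 * 75.0 * 55.9 = 386129.25 mm^3 = 386.12925 cm^3
Mass = 386.12925 * 1.85 / 1000 = 0.71433911 kg
Cost = 0.71433911 * 385.2 = 275.1634 $


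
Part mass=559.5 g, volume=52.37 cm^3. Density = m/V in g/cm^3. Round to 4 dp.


rho = 559.5 / 52.37 = 10.6836 g/cm^3


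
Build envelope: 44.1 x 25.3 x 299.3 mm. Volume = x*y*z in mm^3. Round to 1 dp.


V = 44.1 * 25.3 * 299.3 = 333938.0 mm^3


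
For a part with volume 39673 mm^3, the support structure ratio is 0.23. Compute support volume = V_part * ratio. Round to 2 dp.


V_support = 39673 * 0.23 = 9124.79 mm^3


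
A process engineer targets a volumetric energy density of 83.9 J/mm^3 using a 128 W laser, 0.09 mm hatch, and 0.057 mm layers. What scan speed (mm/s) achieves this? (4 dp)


v = 128 / (83.9*0.09*0.057) = 297.3929 mm/s


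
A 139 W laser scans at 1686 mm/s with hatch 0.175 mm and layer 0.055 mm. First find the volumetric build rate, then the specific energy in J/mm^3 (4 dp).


Build rate = 1686 * 0.175 * 0.055 = 16.22775 mm^3/s
SE = 139 / 16.22775 = 8.5656 J/mm^3


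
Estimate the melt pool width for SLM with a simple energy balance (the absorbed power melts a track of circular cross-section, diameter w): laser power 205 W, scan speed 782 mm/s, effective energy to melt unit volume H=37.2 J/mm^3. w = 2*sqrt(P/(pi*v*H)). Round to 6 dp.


w = 2*sqrt(205/(pi*782*37.2)) = 0.094723 mm


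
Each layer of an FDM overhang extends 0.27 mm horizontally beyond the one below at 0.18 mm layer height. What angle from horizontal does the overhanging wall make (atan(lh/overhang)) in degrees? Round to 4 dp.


angle = atan(0.18/0.27) = 33.6901 degrees


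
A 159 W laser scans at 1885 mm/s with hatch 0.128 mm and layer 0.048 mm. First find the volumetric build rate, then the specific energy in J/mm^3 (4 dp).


Build rate = 1885 * 0.128 * 0.048 = 11.58144 mm^3/s
SE = 159 / 11.58144 = 13.7289 J/mm^3


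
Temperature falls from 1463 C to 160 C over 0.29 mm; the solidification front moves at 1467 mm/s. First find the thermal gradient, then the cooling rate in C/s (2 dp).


G = (1463-160)/0.29 = 4493.10344828 C/mm
CR = 4493.10344828 * 1467 = 6591382.76 C/s


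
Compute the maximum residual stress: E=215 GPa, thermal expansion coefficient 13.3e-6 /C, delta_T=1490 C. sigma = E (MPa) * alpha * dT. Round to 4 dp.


sigma = 215*1000 * 13.3e-6 * 1490 = 4260.655 MPa


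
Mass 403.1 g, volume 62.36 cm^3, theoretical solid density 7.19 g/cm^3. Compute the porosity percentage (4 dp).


rho_part = 403.1 / 62.36 = 6.46407954 g/cm^3
Porosity = (1 - 6.46407954/7.19)*100 = 10.0963 %


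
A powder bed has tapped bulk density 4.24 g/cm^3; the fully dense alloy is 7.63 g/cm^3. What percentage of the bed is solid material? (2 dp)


Packing = (4.24/7.63)*100 = 55.57 %


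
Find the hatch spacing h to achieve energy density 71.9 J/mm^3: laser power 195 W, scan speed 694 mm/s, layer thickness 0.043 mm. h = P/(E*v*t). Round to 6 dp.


h = 195 / (71.9*694*0.043) = 0.090882 mm


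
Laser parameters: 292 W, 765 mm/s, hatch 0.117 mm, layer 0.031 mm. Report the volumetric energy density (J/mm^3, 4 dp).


E = 292 / (765*0.117*0.031) = 105.2383 J/mm^3


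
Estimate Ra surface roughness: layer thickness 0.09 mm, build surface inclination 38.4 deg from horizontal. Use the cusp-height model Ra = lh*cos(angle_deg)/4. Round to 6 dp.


Ra = 0.09 * cos(38.4) / 4 = 0.017633 mm


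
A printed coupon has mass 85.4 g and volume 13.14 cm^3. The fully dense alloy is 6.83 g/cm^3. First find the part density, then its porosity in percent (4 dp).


rho_part = 85.4 / 13.14 = 6.49923896 g/cm^3
Porosity = (1 - 6.49923896/6.83)*100 = 4.8428 %


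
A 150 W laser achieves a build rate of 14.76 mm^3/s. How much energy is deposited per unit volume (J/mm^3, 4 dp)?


SE = 150 / 14.76 = 10.1626 J/mm^3


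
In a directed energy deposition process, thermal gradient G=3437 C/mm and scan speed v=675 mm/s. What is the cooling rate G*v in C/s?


CR = 3437 * 675 = 2319975 C/s


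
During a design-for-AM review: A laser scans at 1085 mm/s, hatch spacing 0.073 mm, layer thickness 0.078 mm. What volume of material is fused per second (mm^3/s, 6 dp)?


Rate = 1085 * 0.073 * 0.078 = 6.17799 mm^3/s


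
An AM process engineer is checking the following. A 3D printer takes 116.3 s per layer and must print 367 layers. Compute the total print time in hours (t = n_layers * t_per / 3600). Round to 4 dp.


t = 367 * 116.3 / 3600 = 11.8561 hrs


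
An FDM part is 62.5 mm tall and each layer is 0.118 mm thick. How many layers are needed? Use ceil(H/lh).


Layers = ceil(62.5/0.118) = 530


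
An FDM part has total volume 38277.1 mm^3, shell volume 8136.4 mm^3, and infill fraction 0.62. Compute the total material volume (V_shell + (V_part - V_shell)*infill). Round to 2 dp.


V_infill = (38277.1 - 8136.4) * 0.62 = 18687.23
V_total = 8136.4 + 18687.23 = 26823.63 mm^3


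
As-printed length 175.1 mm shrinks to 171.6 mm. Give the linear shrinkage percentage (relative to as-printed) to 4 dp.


Shrinkage = ((175.1-171.6)/175.1)*100 = 1.9989 %


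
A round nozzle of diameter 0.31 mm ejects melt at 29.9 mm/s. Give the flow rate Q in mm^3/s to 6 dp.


A = pi*(0.31/2)^2 = 0.07547676 mm^2
Q = 0.07547676 * 29.9 = 2.256755 mm^3/s


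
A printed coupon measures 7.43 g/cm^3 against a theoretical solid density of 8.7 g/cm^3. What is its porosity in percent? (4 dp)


Porosity = (1-7.43/8.7)*100 = 14.5977 %


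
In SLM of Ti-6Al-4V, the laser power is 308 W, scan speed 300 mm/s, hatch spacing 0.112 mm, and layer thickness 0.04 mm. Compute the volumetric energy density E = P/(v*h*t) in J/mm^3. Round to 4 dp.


E = 308 / (300*0.112*0.04) = 229.1667 J/mm^3


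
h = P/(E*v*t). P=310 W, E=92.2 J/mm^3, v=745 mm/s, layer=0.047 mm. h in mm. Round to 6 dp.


h = 310 / (92.2*745*0.047) = 0.096023 mm


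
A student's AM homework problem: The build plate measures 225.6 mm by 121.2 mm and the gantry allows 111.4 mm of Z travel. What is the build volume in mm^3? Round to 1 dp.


V = 225.6 * 121.2 * 111.4 = 3045979.0 mm^3


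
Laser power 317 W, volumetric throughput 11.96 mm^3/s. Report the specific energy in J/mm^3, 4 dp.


SE = 317 / 11.96 = 26.505 J/mm^3


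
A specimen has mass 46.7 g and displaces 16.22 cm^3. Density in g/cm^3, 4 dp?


rho = 46.7 / 16.22 = 2.8792 g/cm^3


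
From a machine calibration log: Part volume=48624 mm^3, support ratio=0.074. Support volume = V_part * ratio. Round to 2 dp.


V_support = 48624 * 0.074 = 3598.18 mm^3


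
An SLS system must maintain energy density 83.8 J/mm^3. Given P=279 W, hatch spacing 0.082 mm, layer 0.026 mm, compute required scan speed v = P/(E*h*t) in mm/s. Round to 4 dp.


v = 279 / (83.8*0.082*0.026) = 1561.6114 mm/s


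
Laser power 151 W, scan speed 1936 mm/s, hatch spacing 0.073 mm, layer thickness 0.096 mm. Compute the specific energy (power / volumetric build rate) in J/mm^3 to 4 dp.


Build rate = 1936 * 0.073 * 0.096 = 13.567488 mm^3/s
SE = 151 / 13.567488 = 11.1295 J/mm^3


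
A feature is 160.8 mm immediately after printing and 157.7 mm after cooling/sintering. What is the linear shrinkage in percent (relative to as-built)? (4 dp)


Shrinkage = ((160.8-157.7)/160.8)*100 = 1.9279 %


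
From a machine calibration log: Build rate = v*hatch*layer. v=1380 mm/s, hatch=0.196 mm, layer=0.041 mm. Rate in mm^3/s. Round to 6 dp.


Rate = 1380 * 0.196 * 0.041 = 11.08968 mm^3/s


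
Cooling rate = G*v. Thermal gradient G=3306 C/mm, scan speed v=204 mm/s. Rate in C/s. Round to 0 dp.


CR = 3306 * 204 = 674424 C/s


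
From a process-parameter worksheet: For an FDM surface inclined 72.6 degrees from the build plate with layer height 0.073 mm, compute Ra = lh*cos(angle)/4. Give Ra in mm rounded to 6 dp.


Ra = 0.073 * cos(72.6) / 4 = 0.005457 mm


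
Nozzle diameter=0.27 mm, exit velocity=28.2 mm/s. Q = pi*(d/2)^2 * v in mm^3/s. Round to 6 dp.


A = pi*(0.27/2)^2 = 0.05725553 mm^2
Q = 0.05725553 * 28.2 = 1.614606 mm^3/s


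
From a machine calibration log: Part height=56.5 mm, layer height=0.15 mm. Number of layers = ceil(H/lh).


Layers = ceil(56.5/0.15) = 377


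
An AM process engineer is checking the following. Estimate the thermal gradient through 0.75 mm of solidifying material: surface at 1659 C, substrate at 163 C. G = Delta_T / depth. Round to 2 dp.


G = (1659-163)/0.75 = 1994.67 C/mm


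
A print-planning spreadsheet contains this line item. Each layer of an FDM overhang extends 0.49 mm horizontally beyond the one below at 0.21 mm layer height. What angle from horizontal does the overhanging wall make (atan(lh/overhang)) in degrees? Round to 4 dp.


angle = atan(0.21/0.49) = 23.1986 degrees


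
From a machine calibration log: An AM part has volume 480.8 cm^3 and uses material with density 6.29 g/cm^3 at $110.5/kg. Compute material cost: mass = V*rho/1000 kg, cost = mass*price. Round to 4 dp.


Mass = 480.8*6.29/1000 = 3.024232 kg
Cost = 3.024232 * 110.5 = 334.1776 $


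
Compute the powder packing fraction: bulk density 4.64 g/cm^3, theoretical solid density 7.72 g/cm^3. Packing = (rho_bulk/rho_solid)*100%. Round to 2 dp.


Packing = (4.64/7.72)*100 = 60.1 %


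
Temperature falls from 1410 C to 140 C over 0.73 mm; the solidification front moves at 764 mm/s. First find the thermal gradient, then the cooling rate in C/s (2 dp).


G = (1410-140)/0.73 = 1739.7260274 C/mm
CR = 1739.7260274 * 764 = 1329150.68 C/s


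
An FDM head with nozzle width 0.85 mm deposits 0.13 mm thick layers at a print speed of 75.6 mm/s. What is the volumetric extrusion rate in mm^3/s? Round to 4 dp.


Rate = 0.85 * 0.13 * 75.6 = 8.3538 mm^3/s


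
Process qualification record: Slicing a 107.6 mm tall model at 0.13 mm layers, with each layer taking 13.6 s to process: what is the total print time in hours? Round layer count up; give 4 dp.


Layers = ceil(107.6/0.13) = 828
t = 828 * 13.6 / 3600 = 3.128 hrs


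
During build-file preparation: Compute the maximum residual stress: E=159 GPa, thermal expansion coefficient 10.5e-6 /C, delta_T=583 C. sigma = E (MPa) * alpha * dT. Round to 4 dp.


sigma = 159*1000 * 10.5e-6 * 583 = 973.3185 MPa


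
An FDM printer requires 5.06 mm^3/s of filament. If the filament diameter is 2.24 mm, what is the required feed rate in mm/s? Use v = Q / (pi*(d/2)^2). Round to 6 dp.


A = pi*(2.24/2)^2 = 3.940814
v = 5.06 / 3.940814 = 1.283999 mm/s


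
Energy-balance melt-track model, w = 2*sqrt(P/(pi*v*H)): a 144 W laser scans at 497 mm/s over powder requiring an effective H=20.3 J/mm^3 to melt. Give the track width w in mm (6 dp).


w = 2*sqrt(144/(pi*497*20.3)) = 0.134806 mm


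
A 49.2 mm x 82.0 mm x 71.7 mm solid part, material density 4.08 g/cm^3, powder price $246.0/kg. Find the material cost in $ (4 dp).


V = 49.2 * 82.0 * 71.7 = 289266.48 mm^3 = 289.26648 cm^3
Mass = 289.26648 * 4.08 / 1000 = 1.18020724 kg
Cost = 1.18020724 * 246.0 = 290.331 $


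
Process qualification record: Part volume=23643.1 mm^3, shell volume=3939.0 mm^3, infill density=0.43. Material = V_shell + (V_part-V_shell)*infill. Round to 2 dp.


V_infill = (23643.1 - 3939.0) * 0.43 = 8472.76
V_total = 3939.0 + 8472.76 = 12411.76 mm^3


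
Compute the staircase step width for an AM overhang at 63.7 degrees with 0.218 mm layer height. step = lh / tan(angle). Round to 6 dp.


step = 0.218 / tan(63.7) = 0.107742 mm


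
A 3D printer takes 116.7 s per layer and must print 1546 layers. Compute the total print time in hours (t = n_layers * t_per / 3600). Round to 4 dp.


t = 1546 * 116.7 / 3600 = 50.1162 hrs


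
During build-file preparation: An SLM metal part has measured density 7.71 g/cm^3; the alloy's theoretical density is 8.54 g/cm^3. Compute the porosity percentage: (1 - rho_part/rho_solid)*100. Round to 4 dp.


Porosity = (1-7.71/8.54)*100 = 9.719 %


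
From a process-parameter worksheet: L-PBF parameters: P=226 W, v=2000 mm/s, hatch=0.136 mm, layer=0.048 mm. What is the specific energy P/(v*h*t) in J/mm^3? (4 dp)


Build rate = 2000 * 0.136 * 0.048 = 13.056 mm^3/s
SE = 226 / 13.056 = 17.31 J/mm^3


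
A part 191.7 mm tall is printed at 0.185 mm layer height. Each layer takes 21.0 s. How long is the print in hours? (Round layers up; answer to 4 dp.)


Layers = ceil(191.7/0.185) = 1037
t = 1037 * 21.0 / 3600 = 6.0492 hrs


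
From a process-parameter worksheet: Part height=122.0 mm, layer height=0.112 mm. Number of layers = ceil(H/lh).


Layers = ceil(122.0/0.112) = 1090


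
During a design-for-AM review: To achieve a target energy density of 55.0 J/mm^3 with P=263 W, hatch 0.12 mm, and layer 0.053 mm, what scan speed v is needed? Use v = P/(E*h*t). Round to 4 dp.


v = 263 / (55.0*0.12*0.053) = 751.8582 mm/s


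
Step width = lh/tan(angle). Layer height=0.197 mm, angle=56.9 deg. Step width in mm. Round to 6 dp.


step = 0.197 / tan(56.9) = 0.128423 mm


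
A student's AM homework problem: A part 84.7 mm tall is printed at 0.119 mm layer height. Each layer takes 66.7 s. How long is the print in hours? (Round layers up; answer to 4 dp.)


Layers = ceil(84.7/0.119) = 712
t = 712 * 66.7 / 3600 = 13.1918 hrs


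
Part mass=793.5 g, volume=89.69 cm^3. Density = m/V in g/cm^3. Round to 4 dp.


rho = 793.5 / 89.69 = 8.8471 g/cm^3


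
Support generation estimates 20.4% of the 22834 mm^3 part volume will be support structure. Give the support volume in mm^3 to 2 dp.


V_support = 22834 * 0.204 = 4658.14 mm^3


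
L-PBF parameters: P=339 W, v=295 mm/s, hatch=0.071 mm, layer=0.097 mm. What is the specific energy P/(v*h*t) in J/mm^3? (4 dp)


Build rate = 295 * 0.071 * 0.097 = 2.031665 mm^3/s
SE = 339 / 2.031665 = 166.8582 J/mm^3


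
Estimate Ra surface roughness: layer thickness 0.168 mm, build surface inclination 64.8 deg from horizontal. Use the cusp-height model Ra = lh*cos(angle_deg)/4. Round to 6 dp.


Ra = 0.168 * cos(64.8) / 4 = 0.017883 mm


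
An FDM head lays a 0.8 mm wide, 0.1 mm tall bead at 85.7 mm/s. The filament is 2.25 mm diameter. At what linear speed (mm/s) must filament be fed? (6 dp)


Q = 0.8 * 0.1 * 85.7 = 6.856 mm^3/s
A_fil = pi*(2.25/2)^2 = 3.9760782 mm^2
v_feed = 6.856 / 3.9760782 = 1.724312 mm/s


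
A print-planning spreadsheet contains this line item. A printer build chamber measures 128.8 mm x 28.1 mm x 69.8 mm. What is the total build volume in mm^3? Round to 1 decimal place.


V = 128.8 * 28.1 * 69.8 = 252625.7 mm^3


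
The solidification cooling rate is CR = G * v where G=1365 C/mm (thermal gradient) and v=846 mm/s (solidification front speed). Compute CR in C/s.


CR = 1365 * 846 = 1154790 C/s


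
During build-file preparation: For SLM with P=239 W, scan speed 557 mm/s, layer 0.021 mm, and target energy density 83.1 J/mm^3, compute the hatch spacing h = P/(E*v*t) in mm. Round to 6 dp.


h = 239 / (83.1*557*0.021) = 0.24588 mm


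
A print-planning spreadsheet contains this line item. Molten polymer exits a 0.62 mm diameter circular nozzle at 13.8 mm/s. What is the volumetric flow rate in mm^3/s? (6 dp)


A = pi*(0.62/2)^2 = 0.30190705 mm^2
Q = 0.30190705 * 13.8 = 4.166317 mm^3/s


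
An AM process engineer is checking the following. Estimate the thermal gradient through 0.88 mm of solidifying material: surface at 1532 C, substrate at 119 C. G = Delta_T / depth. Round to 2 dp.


G = (1532-119)/0.88 = 1605.68 C/mm


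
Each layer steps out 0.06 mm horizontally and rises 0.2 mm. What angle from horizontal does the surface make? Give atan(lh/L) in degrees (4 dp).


angle = atan(0.2/0.06) = 73.3008 degrees


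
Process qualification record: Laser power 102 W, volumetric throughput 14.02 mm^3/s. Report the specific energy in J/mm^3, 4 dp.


SE = 102 / 14.02 = 7.2753 J/mm^3


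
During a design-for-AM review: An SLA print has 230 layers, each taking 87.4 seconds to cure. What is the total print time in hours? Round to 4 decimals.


t = 230 * 87.4 / 3600 = 5.5839 hrs


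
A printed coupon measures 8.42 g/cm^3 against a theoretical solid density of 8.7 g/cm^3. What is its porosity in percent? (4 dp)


Porosity = (1-8.42/8.7)*100 = 3.2184 %


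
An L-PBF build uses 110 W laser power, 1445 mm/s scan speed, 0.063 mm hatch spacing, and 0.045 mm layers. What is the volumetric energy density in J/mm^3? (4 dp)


E = 110 / (1445*0.063*0.045) = 26.8517 J/mm^3


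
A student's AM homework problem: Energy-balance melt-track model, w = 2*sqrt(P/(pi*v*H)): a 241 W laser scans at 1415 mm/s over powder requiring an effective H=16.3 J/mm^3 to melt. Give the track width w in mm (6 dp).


w = 2*sqrt(241/(pi*1415*16.3)) = 0.115343 mm


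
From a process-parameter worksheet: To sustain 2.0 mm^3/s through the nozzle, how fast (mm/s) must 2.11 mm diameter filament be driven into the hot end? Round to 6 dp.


A = pi*(2.11/2)^2 = 3.496671
v = 2.0 / 3.496671 = 0.571973 mm/s


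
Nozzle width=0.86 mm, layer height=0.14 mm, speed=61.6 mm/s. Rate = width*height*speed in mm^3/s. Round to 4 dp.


Rate = 0.86 * 0.14 * 61.6 = 7.4166 mm^3/s


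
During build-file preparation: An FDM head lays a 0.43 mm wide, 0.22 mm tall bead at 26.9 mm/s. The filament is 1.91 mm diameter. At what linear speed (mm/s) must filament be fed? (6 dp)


Q = 0.43 * 0.22 * 26.9 = 2.54474 mm^3/s
A_fil = pi*(1.91/2)^2 = 2.86521104 mm^2
v_feed = 2.54474 / 2.86521104 = 0.888151 mm/s


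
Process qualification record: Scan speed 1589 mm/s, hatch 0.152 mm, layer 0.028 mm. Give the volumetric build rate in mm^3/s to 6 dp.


Rate = 1589 * 0.152 * 0.028 = 6.762784 mm^3/s


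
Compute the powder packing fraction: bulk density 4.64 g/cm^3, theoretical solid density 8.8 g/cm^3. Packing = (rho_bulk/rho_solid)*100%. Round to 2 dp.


Packing = (4.64/8.8)*100 = 52.73 %


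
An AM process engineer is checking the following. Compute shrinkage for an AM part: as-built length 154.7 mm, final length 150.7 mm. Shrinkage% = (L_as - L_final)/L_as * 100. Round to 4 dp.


Shrinkage = ((154.7-150.7)/154.7)*100 = 2.5856 %


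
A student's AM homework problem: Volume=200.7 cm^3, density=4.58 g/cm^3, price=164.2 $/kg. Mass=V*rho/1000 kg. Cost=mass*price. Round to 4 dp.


Mass = 200.7*4.58/1000 = 0.919206 kg
Cost = 0.919206 * 164.2 = 150.9336 $


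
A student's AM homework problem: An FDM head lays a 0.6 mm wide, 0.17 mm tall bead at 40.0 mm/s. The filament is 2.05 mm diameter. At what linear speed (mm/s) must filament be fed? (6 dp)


Q = 0.6 * 0.17 * 40.0 = 4.08 mm^3/s
A_fil = pi*(2.05/2)^2 = 3.30063578 mm^2
v_feed = 4.08 / 3.30063578 = 1.236125 mm/s


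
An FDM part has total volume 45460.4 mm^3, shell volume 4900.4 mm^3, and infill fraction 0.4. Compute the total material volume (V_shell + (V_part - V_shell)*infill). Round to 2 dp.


V_infill = (45460.4 - 4900.4) * 0.4 = 16224.0
V_total = 4900.4 + 16224.0 = 21124.4 mm^3


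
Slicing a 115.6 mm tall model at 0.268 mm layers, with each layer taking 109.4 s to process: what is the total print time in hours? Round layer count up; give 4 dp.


Layers = ceil(115.6/0.268) = 432
t = 432 * 109.4 / 3600 = 13.128 hrs


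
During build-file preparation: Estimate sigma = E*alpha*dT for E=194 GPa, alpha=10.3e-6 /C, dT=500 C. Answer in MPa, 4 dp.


sigma = 194*1000 * 10.3e-6 * 500 = 999.1 MPa


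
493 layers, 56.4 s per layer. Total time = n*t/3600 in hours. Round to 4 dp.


t = 493 * 56.4 / 3600 = 7.7237 hrs


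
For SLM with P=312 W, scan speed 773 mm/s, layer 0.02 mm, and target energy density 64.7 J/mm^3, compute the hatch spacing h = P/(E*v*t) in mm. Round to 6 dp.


h = 312 / (64.7*773*0.02) = 0.311918 mm


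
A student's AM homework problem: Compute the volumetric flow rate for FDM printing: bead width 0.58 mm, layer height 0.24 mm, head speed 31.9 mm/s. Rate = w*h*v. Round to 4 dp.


Rate = 0.58 * 0.24 * 31.9 = 4.4405 mm^3/s


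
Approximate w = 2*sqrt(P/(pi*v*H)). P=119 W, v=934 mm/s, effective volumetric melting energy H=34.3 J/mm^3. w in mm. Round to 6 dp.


w = 2*sqrt(119/(pi*934*34.3)) = 0.068771 mm


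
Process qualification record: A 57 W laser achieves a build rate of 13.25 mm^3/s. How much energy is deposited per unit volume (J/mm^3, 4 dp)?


SE = 57 / 13.25 = 4.3019 J/mm^3


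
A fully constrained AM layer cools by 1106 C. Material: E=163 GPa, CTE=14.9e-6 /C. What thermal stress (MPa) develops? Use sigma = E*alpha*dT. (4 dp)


sigma = 163*1000 * 14.9e-6 * 1106 = 2686.1422 MPa


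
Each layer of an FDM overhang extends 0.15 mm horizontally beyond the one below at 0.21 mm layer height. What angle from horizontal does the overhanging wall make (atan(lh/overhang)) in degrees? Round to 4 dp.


angle = atan(0.21/0.15) = 54.4623 degrees


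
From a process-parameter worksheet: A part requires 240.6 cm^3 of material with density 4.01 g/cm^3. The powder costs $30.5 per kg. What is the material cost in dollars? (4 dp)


Mass = 240.6*4.01/1000 = 0.964806 kg
Cost = 0.964806 * 30.5 = 29.4266 $


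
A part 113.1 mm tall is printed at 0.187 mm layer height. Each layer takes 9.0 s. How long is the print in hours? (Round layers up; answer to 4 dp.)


Layers = ceil(113.1/0.187) = 605
t = 605 * 9.0 / 3600 = 1.5125 hrs


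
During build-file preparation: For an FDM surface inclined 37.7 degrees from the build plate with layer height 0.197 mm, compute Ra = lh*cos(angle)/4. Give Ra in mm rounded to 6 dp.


Ra = 0.197 * cos(37.7) / 4 = 0.038968 mm


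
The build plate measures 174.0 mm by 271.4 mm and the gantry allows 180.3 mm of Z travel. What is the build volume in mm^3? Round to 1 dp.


V = 174.0 * 271.4 * 180.3 = 8514415.1 mm^3


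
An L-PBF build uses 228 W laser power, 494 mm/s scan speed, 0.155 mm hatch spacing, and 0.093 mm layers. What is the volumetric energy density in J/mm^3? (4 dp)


E = 228 / (494*0.155*0.093) = 32.0179 J/mm^3


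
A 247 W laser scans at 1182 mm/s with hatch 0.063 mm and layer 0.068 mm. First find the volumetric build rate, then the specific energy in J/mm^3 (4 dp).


Build rate = 1182 * 0.063 * 0.068 = 5.063688 mm^3/s
SE = 247 / 5.063688 = 48.7787 J/mm^3


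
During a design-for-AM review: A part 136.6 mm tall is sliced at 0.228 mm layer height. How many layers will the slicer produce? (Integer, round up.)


Layers = ceil(136.6/0.228) = 600


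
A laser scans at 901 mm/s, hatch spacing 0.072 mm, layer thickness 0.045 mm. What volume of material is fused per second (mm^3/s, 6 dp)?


Rate = 901 * 0.072 * 0.045 = 2.91924 mm^3/s


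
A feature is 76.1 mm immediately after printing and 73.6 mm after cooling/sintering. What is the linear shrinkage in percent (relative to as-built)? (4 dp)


Shrinkage = ((76.1-73.6)/76.1)*100 = 3.2852 %


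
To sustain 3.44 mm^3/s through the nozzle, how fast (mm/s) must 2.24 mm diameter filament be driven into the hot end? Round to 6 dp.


A = pi*(2.24/2)^2 = 3.940814
v = 3.44 / 3.940814 = 0.872916 mm/s


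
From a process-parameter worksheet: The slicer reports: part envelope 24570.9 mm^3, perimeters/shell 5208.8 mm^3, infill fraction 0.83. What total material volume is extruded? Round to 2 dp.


V_infill = (24570.9 - 5208.8) * 0.83 = 16070.54
V_total = 5208.8 + 16070.54 = 21279.34 mm^3


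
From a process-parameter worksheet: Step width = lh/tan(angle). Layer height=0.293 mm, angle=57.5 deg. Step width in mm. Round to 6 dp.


step = 0.293 / tan(57.5) = 0.186662 mm


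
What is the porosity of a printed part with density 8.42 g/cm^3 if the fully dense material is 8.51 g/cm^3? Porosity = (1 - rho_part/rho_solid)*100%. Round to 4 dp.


Porosity = (1-8.42/8.51)*100 = 1.0576 %


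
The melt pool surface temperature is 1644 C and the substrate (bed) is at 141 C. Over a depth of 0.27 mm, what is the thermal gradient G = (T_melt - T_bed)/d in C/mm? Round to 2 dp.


G = (1644-141)/0.27 = 5566.67 C/mm


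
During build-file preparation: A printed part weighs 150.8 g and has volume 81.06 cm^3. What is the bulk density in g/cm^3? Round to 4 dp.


rho = 150.8 / 81.06 = 1.8604 g/cm^3
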